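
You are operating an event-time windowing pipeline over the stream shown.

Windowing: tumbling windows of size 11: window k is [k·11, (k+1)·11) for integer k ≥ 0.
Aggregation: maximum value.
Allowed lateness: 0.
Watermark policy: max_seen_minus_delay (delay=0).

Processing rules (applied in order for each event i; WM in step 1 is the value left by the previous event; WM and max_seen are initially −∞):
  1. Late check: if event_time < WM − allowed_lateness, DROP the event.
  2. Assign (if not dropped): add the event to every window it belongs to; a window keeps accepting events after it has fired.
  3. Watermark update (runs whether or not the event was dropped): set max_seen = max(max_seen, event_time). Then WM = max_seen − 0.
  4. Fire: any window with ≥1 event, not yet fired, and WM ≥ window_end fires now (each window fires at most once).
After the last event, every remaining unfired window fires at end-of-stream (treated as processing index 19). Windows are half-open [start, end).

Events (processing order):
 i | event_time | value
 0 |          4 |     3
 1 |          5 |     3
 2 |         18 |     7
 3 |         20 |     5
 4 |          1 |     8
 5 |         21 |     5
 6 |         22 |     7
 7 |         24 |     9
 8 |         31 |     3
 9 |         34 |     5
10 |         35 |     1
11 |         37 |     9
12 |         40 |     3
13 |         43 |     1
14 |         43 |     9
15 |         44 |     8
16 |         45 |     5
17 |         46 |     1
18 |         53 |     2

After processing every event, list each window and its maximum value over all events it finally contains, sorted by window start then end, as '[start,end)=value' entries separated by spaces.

[0,11)=3 [11,22)=7 [22,33)=9 [33,44)=9 [44,55)=8

i=0 t=4 v=3: → [0,11); WM=4
i=1 t=5 v=3: → [0,11); WM=5
i=2 t=18 v=7: → [11,22); WM=18; [0,11) fires=3
i=3 t=20 v=5: → [11,22); WM=20
i=4 t=1 v=8: DROP (t<20-0); WM=20
i=5 t=21 v=5: → [11,22); WM=21
i=6 t=22 v=7: → [22,33); WM=22; [11,22) fires=7
i=7 t=24 v=9: → [22,33); WM=24
i=8 t=31 v=3: → [22,33); WM=31
i=9 t=34 v=5: → [33,44); WM=34; [22,33) fires=9
i=10 t=35 v=1: → [33,44); WM=35
i=11 t=37 v=9: → [33,44); WM=37
i=12 t=40 v=3: → [33,44); WM=40
i=13 t=43 v=1: → [33,44); WM=43
i=14 t=43 v=9: → [33,44); WM=43
i=15 t=44 v=8: → [44,55); WM=44; [33,44) fires=9
i=16 t=45 v=5: → [44,55); WM=45
i=17 t=46 v=1: → [44,55); WM=46
i=18 t=53 v=2: → [44,55); WM=53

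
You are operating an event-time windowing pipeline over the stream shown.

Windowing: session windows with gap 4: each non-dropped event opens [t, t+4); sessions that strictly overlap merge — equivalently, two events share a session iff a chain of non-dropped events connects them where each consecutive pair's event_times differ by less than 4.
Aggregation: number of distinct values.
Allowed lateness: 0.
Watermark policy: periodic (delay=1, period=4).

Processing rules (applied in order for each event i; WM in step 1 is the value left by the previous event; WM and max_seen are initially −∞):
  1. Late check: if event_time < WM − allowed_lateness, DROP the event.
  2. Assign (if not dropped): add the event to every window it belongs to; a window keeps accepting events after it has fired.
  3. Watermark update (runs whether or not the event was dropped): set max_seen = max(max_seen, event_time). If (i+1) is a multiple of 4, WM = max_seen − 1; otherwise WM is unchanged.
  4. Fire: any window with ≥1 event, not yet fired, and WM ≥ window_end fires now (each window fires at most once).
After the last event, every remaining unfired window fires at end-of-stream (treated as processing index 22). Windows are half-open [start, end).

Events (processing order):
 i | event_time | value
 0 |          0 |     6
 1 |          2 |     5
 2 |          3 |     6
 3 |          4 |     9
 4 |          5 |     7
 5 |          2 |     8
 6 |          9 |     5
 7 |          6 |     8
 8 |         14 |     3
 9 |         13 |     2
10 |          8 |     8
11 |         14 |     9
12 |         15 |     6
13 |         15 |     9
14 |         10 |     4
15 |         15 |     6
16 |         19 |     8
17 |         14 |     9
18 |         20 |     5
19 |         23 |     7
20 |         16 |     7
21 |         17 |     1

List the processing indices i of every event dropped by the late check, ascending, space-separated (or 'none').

5 14 20 21

i=0 t=0 v=6: → [0,4); WM=−∞
i=1 t=2 v=5: → [0,6); WM=−∞
i=2 t=3 v=6: → [0,7); WM=−∞
i=3 t=4 v=9: → [0,8); WM=3
i=4 t=5 v=7: → [0,9); WM=3
i=5 t=2 v=8: DROP (t<3-0); WM=3
i=6 t=9 v=5: → [9,13); WM=3
i=7 t=6 v=8: → [0,13); WM=8
i=8 t=14 v=3: → [14,18); WM=8
i=9 t=13 v=2: → [13,18); WM=8
i=10 t=8 v=8: → [0,13); WM=8
i=11 t=14 v=9: → [13,18); WM=13
i=12 t=15 v=6: → [13,19); WM=13
i=13 t=15 v=9: → [13,19); WM=13
i=14 t=10 v=4: DROP (t<13-0); WM=13
i=15 t=15 v=6: → [13,19); WM=14
i=16 t=19 v=8: → [19,23); WM=14
i=17 t=14 v=9: → [13,19); WM=14
i=18 t=20 v=5: → [19,24); WM=14
i=19 t=23 v=7: → [19,27); WM=22
i=20 t=16 v=7: DROP (t<22-0); WM=22
i=21 t=17 v=1: DROP (t<22-0); WM=22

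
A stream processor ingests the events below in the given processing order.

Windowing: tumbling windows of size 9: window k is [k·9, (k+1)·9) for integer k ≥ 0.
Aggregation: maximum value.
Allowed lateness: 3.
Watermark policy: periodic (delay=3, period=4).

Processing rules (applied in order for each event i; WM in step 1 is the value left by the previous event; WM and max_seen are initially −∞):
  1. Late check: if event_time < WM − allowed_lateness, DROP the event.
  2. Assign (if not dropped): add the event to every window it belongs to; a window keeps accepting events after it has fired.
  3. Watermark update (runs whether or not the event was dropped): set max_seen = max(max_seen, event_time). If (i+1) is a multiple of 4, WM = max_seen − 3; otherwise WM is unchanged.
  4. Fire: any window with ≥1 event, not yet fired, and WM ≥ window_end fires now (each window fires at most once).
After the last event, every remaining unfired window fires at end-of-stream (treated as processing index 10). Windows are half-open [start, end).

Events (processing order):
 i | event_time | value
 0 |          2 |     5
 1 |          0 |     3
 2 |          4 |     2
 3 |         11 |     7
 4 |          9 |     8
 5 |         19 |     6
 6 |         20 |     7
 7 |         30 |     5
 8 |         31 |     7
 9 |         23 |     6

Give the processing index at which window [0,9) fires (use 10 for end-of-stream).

7

i=0 t=2 v=5: → [0,9); WM=−∞
i=1 t=0 v=3: → [0,9); WM=−∞
i=2 t=4 v=2: → [0,9); WM=−∞
i=3 t=11 v=7: → [9,18); WM=8
i=4 t=9 v=8: → [9,18); WM=8
i=5 t=19 v=6: → [18,27); WM=8
i=6 t=20 v=7: → [18,27); WM=8
i=7 t=30 v=5: → [27,36); WM=27; [0,9) fires=5 [9,18) fires=8 [18,27) fires=7
i=8 t=31 v=7: → [27,36); WM=27
i=9 t=23 v=6: DROP (t<27-3); WM=27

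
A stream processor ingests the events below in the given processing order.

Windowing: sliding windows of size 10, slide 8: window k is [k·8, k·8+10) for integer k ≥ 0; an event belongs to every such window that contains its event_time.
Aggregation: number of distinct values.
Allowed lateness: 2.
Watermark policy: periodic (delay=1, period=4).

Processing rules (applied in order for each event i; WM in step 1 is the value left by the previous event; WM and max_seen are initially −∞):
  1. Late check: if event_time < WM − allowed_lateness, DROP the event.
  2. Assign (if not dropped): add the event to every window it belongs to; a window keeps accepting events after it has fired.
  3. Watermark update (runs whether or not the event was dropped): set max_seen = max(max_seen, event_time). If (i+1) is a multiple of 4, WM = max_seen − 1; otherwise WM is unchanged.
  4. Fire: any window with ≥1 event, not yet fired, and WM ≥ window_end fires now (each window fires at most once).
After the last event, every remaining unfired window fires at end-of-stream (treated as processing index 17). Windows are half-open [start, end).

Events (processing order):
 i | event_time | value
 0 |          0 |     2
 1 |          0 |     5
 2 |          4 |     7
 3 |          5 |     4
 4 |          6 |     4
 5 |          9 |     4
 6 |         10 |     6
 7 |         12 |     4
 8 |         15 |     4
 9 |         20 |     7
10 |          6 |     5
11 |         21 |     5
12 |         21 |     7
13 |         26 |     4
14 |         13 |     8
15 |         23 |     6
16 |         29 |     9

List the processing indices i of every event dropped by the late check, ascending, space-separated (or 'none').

i=0 t=0 v=2: → [0,10); WM=−∞
i=1 t=0 v=5: → [0,10); WM=−∞
i=2 t=4 v=7: → [0,10); WM=−∞
i=3 t=5 v=4: → [0,10); WM=4
i=4 t=6 v=4: → [0,10); WM=4
i=5 t=9 v=4: → [8,18),[0,10); WM=4
i=6 t=10 v=6: → [8,18); WM=4
i=7 t=12 v=4: → [8,18); WM=11; [0,10) fires=4
i=8 t=15 v=4: → [8,18); WM=11
i=9 t=20 v=7: → [16,26); WM=11
i=10 t=6 v=5: DROP (t<11-2); WM=11
i=11 t=21 v=5: → [16,26); WM=20; [8,18) fires=2
i=12 t=21 v=7: → [16,26); WM=20
i=13 t=26 v=4: → [24,34); WM=20
i=14 t=13 v=8: DROP (t<20-2); WM=20
i=15 t=23 v=6: → [16,26); WM=25
i=16 t=29 v=9: → [24,34); WM=25

10 14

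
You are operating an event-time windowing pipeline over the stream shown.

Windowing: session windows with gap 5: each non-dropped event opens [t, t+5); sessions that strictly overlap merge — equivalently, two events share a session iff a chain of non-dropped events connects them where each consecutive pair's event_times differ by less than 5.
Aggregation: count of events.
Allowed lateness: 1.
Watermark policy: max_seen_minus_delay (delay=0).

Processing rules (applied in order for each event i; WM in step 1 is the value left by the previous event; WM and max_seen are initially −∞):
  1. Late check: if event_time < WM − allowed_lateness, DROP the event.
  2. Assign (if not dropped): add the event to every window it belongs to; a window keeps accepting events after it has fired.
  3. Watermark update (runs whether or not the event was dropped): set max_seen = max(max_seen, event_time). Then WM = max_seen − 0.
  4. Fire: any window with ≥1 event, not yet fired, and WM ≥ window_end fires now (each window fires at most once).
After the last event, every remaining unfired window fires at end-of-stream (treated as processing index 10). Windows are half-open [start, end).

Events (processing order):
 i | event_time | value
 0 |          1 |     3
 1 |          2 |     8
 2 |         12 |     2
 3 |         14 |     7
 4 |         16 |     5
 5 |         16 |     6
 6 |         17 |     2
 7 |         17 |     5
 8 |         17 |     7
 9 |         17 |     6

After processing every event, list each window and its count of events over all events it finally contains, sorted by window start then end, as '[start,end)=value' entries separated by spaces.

[1,7)=2 [12,22)=8

i=0 t=1 v=3: → [1,6); WM=1
i=1 t=2 v=8: → [1,7); WM=2
i=2 t=12 v=2: → [12,17); WM=12
i=3 t=14 v=7: → [12,19); WM=14
i=4 t=16 v=5: → [12,21); WM=16
i=5 t=16 v=6: → [12,21); WM=16
i=6 t=17 v=2: → [12,22); WM=17
i=7 t=17 v=5: → [12,22); WM=17
i=8 t=17 v=7: → [12,22); WM=17
i=9 t=17 v=6: → [12,22); WM=17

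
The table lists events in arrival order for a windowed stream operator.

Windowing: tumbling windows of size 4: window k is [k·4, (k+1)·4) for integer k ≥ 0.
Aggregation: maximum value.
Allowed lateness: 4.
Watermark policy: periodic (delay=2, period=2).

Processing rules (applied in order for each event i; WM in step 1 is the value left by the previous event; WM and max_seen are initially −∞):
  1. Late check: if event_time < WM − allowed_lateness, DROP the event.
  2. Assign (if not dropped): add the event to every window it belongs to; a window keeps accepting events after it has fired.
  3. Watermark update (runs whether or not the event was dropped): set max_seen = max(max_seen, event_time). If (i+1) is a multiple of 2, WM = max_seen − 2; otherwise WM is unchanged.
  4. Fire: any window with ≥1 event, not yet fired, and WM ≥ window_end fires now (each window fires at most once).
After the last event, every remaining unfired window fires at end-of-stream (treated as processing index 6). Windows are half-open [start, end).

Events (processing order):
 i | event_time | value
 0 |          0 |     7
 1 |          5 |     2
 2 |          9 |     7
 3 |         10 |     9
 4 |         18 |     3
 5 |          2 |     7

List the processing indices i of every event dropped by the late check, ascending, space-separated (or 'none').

i=0 t=0 v=7: → [0,4); WM=−∞
i=1 t=5 v=2: → [4,8); WM=3
i=2 t=9 v=7: → [8,12); WM=3
i=3 t=10 v=9: → [8,12); WM=8; [0,4) fires=7 [4,8) fires=2
i=4 t=18 v=3: → [16,20); WM=8
i=5 t=2 v=7: DROP (t<8-4); WM=16; [8,12) fires=9

5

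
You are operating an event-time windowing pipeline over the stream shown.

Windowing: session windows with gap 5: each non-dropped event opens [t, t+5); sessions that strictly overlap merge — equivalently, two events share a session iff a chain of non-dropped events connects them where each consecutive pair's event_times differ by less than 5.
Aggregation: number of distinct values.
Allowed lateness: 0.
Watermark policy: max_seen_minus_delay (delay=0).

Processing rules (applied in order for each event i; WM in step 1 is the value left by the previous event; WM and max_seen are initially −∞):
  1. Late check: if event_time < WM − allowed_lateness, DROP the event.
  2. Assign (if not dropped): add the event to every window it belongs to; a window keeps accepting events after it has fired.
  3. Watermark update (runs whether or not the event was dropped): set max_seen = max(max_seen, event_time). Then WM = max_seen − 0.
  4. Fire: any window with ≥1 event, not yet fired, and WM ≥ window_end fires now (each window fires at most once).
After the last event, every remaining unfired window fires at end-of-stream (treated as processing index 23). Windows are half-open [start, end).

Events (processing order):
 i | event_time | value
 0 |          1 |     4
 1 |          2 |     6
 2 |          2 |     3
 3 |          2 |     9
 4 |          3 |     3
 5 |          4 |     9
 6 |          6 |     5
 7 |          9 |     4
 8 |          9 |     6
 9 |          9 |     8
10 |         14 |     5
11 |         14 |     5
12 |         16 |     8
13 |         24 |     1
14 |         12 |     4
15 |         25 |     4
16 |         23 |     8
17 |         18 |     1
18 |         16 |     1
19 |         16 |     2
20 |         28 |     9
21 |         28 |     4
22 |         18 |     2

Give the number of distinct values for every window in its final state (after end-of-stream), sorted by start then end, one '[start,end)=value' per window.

i=0 t=1 v=4: → [1,6); WM=1
i=1 t=2 v=6: → [1,7); WM=2
i=2 t=2 v=3: → [1,7); WM=2
i=3 t=2 v=9: → [1,7); WM=2
i=4 t=3 v=3: → [1,8); WM=3
i=5 t=4 v=9: → [1,9); WM=4
i=6 t=6 v=5: → [1,11); WM=6
i=7 t=9 v=4: → [1,14); WM=9
i=8 t=9 v=6: → [1,14); WM=9
i=9 t=9 v=8: → [1,14); WM=9
i=10 t=14 v=5: → [14,19); WM=14
i=11 t=14 v=5: → [14,19); WM=14
i=12 t=16 v=8: → [14,21); WM=16
i=13 t=24 v=1: → [24,29); WM=24
i=14 t=12 v=4: DROP (t<24-0); WM=24
i=15 t=25 v=4: → [24,30); WM=25
i=16 t=23 v=8: DROP (t<25-0); WM=25
i=17 t=18 v=1: DROP (t<25-0); WM=25
i=18 t=16 v=1: DROP (t<25-0); WM=25
i=19 t=16 v=2: DROP (t<25-0); WM=25
i=20 t=28 v=9: → [24,33); WM=28
i=21 t=28 v=4: → [24,33); WM=28
i=22 t=18 v=2: DROP (t<28-0); WM=28

[1,14)=6 [14,21)=2 [24,33)=3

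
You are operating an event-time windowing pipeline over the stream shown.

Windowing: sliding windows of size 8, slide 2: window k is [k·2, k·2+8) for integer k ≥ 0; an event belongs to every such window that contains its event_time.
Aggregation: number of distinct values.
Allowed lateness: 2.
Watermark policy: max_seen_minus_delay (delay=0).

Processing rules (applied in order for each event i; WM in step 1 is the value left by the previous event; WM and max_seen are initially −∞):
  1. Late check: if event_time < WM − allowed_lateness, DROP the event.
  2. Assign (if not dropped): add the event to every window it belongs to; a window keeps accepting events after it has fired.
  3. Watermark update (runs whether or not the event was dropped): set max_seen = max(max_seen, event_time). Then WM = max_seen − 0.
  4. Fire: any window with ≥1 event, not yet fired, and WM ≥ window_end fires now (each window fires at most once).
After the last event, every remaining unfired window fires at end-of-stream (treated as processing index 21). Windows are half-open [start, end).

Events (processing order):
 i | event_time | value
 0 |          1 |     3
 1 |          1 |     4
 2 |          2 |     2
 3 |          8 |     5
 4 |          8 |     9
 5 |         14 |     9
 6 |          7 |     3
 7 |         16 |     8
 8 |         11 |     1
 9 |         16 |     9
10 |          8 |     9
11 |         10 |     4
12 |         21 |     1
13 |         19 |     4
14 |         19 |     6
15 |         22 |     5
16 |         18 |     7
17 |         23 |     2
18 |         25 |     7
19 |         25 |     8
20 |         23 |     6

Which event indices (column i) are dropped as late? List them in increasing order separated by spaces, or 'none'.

6 8 10 11 16

i=0 t=1 v=3: → [0,8); WM=1
i=1 t=1 v=4: → [0,8); WM=1
i=2 t=2 v=2: → [2,10),[0,8); WM=2
i=3 t=8 v=5: → [8,16),[6,14),[4,12),[2,10); WM=8; [0,8) fires=3
i=4 t=8 v=9: → [8,16),[6,14),[4,12),[2,10); WM=8
i=5 t=14 v=9: → [14,22),[12,20),[10,18),[8,16); WM=14; [2,10) fires=3 [4,12) fires=2 [6,14) fires=2
i=6 t=7 v=3: DROP (t<14-2); WM=14
i=7 t=16 v=8: → [16,24),[14,22),[12,20),[10,18); WM=16; [8,16) fires=2
i=8 t=11 v=1: DROP (t<16-2); WM=16
i=9 t=16 v=9: → [16,24),[14,22),[12,20),[10,18); WM=16
i=10 t=8 v=9: DROP (t<16-2); WM=16
i=11 t=10 v=4: DROP (t<16-2); WM=16
i=12 t=21 v=1: → [20,28),[18,26),[16,24),[14,22); WM=21; [10,18) fires=2 [12,20) fires=2
i=13 t=19 v=4: → [18,26),[16,24),[14,22),[12,20); WM=21
i=14 t=19 v=6: → [18,26),[16,24),[14,22),[12,20); WM=21
i=15 t=22 v=5: → [22,30),[20,28),[18,26),[16,24); WM=22; [14,22) fires=5
i=16 t=18 v=7: DROP (t<22-2); WM=22
i=17 t=23 v=2: → [22,30),[20,28),[18,26),[16,24); WM=23
i=18 t=25 v=7: → [24,32),[22,30),[20,28),[18,26); WM=25; [16,24) fires=7
i=19 t=25 v=8: → [24,32),[22,30),[20,28),[18,26); WM=25
i=20 t=23 v=6: → [22,30),[20,28),[18,26),[16,24); WM=25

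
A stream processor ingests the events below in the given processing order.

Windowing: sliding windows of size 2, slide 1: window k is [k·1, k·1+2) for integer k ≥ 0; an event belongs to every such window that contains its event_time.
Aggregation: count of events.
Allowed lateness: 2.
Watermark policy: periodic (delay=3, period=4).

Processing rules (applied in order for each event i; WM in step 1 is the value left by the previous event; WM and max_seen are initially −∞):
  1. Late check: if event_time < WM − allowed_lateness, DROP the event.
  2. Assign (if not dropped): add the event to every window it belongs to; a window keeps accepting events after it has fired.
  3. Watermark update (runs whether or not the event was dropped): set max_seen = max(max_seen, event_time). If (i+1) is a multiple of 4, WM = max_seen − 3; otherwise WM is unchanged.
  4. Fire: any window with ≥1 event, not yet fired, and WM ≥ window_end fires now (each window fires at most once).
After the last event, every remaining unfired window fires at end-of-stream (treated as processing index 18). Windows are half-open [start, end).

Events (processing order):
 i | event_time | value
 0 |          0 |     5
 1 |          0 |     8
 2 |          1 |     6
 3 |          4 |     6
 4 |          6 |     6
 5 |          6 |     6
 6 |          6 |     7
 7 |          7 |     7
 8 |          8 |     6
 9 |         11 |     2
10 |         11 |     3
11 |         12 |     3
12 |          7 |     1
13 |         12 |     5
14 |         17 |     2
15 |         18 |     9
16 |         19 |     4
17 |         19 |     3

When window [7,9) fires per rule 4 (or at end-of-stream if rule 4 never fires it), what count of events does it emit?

i=0 t=0 v=5: → [0,2); WM=−∞
i=1 t=0 v=8: → [0,2); WM=−∞
i=2 t=1 v=6: → [1,3),[0,2); WM=−∞
i=3 t=4 v=6: → [4,6),[3,5); WM=1
i=4 t=6 v=6: → [6,8),[5,7); WM=1
i=5 t=6 v=6: → [6,8),[5,7); WM=1
i=6 t=6 v=7: → [6,8),[5,7); WM=1
i=7 t=7 v=7: → [7,9),[6,8); WM=4; [0,2) fires=3 [1,3) fires=1
i=8 t=8 v=6: → [8,10),[7,9); WM=4
i=9 t=11 v=2: → [11,13),[10,12); WM=4
i=10 t=11 v=3: → [11,13),[10,12); WM=4
i=11 t=12 v=3: → [12,14),[11,13); WM=9; [3,5) fires=1 [4,6) fires=1 [5,7) fires=3 [6,8) fires=4 [7,9) fires=2
i=12 t=7 v=1: → [7,9),[6,8); WM=9
i=13 t=12 v=5: → [12,14),[11,13); WM=9
i=14 t=17 v=2: → [17,19),[16,18); WM=9
i=15 t=18 v=9: → [18,20),[17,19); WM=15; [8,10) fires=1 [10,12) fires=2 [11,13) fires=4 [12,14) fires=2
i=16 t=19 v=4: → [19,21),[18,20); WM=15
i=17 t=19 v=3: → [19,21),[18,20); WM=15

2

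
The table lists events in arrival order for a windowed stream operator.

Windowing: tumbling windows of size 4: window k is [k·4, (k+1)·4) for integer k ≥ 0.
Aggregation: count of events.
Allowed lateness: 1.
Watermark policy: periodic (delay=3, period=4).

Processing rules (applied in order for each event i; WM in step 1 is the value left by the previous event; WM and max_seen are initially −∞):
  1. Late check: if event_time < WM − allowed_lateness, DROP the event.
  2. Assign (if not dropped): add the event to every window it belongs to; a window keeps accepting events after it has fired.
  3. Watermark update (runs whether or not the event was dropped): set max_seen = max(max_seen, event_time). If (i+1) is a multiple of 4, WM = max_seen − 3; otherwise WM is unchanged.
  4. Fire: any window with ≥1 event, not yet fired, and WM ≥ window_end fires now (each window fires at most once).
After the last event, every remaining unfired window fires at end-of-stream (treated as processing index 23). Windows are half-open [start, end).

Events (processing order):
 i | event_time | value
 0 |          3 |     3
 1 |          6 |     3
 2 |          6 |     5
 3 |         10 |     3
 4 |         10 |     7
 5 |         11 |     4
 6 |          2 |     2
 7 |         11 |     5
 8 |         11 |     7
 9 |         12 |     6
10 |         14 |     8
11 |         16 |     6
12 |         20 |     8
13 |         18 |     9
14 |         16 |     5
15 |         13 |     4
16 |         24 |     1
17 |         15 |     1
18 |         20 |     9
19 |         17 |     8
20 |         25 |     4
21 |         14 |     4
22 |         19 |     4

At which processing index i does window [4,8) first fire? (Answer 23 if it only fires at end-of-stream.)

i=0 t=3 v=3: → [0,4); WM=−∞
i=1 t=6 v=3: → [4,8); WM=−∞
i=2 t=6 v=5: → [4,8); WM=−∞
i=3 t=10 v=3: → [8,12); WM=7; [0,4) fires=1
i=4 t=10 v=7: → [8,12); WM=7
i=5 t=11 v=4: → [8,12); WM=7
i=6 t=2 v=2: DROP (t<7-1); WM=7
i=7 t=11 v=5: → [8,12); WM=8; [4,8) fires=2
i=8 t=11 v=7: → [8,12); WM=8
i=9 t=12 v=6: → [12,16); WM=8
i=10 t=14 v=8: → [12,16); WM=8
i=11 t=16 v=6: → [16,20); WM=13; [8,12) fires=5
i=12 t=20 v=8: → [20,24); WM=13
i=13 t=18 v=9: → [16,20); WM=13
i=14 t=16 v=5: → [16,20); WM=13
i=15 t=13 v=4: → [12,16); WM=17; [12,16) fires=3
i=16 t=24 v=1: → [24,28); WM=17
i=17 t=15 v=1: DROP (t<17-1); WM=17
i=18 t=20 v=9: → [20,24); WM=17
i=19 t=17 v=8: → [16,20); WM=21; [16,20) fires=4
i=20 t=25 v=4: → [24,28); WM=21
i=21 t=14 v=4: DROP (t<21-1); WM=21
i=22 t=19 v=4: DROP (t<21-1); WM=21

7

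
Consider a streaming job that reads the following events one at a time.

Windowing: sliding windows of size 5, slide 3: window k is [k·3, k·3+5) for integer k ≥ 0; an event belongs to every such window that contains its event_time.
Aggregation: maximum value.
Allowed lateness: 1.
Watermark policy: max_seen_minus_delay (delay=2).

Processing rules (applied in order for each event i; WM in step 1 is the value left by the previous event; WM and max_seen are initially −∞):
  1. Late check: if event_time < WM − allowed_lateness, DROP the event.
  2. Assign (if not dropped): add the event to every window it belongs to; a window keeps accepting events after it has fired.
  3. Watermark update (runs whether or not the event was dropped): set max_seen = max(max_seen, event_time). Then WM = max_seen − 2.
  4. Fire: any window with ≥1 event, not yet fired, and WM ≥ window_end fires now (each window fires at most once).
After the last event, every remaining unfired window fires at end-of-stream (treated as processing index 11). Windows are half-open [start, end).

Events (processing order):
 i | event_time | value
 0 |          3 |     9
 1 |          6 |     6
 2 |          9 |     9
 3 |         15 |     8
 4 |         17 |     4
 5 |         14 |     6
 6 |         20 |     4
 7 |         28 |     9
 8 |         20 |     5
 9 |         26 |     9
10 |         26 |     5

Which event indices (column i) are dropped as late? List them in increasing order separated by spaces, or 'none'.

i=0 t=3 v=9: → [3,8),[0,5); WM=1
i=1 t=6 v=6: → [6,11),[3,8); WM=4
i=2 t=9 v=9: → [9,14),[6,11); WM=7; [0,5) fires=9
i=3 t=15 v=8: → [15,20),[12,17); WM=13; [3,8) fires=9 [6,11) fires=9
i=4 t=17 v=4: → [15,20); WM=15; [9,14) fires=9
i=5 t=14 v=6: → [12,17); WM=15
i=6 t=20 v=4: → [18,23); WM=18; [12,17) fires=8
i=7 t=28 v=9: → [27,32),[24,29); WM=26; [15,20) fires=8 [18,23) fires=4
i=8 t=20 v=5: DROP (t<26-1); WM=26
i=9 t=26 v=9: → [24,29); WM=26
i=10 t=26 v=5: → [24,29); WM=26

8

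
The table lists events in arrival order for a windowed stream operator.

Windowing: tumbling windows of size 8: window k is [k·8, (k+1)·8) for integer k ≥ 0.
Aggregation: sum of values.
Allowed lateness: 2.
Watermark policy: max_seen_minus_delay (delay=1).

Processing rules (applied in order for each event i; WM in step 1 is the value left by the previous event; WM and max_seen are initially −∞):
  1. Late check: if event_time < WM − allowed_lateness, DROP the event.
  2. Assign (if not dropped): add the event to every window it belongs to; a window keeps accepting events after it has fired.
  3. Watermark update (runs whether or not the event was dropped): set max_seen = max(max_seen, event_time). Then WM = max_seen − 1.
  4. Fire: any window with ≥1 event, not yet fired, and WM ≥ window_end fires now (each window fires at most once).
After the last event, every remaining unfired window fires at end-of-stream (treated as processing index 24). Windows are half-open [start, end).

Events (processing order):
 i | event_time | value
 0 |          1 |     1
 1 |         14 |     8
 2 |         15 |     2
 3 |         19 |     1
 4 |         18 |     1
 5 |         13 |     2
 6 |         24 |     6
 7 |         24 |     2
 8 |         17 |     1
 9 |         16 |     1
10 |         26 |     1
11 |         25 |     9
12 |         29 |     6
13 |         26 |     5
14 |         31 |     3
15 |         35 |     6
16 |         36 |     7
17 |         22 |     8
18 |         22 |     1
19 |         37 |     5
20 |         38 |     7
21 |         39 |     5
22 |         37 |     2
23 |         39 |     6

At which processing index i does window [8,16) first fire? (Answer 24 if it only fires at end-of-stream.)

3

i=0 t=1 v=1: → [0,8); WM=0
i=1 t=14 v=8: → [8,16); WM=13; [0,8) fires=1
i=2 t=15 v=2: → [8,16); WM=14
i=3 t=19 v=1: → [16,24); WM=18; [8,16) fires=10
i=4 t=18 v=1: → [16,24); WM=18
i=5 t=13 v=2: DROP (t<18-2); WM=18
i=6 t=24 v=6: → [24,32); WM=23
i=7 t=24 v=2: → [24,32); WM=23
i=8 t=17 v=1: DROP (t<23-2); WM=23
i=9 t=16 v=1: DROP (t<23-2); WM=23
i=10 t=26 v=1: → [24,32); WM=25; [16,24) fires=2
i=11 t=25 v=9: → [24,32); WM=25
i=12 t=29 v=6: → [24,32); WM=28
i=13 t=26 v=5: → [24,32); WM=28
i=14 t=31 v=3: → [24,32); WM=30
i=15 t=35 v=6: → [32,40); WM=34; [24,32) fires=32
i=16 t=36 v=7: → [32,40); WM=35
i=17 t=22 v=8: DROP (t<35-2); WM=35
i=18 t=22 v=1: DROP (t<35-2); WM=35
i=19 t=37 v=5: → [32,40); WM=36
i=20 t=38 v=7: → [32,40); WM=37
i=21 t=39 v=5: → [32,40); WM=38
i=22 t=37 v=2: → [32,40); WM=38
i=23 t=39 v=6: → [32,40); WM=38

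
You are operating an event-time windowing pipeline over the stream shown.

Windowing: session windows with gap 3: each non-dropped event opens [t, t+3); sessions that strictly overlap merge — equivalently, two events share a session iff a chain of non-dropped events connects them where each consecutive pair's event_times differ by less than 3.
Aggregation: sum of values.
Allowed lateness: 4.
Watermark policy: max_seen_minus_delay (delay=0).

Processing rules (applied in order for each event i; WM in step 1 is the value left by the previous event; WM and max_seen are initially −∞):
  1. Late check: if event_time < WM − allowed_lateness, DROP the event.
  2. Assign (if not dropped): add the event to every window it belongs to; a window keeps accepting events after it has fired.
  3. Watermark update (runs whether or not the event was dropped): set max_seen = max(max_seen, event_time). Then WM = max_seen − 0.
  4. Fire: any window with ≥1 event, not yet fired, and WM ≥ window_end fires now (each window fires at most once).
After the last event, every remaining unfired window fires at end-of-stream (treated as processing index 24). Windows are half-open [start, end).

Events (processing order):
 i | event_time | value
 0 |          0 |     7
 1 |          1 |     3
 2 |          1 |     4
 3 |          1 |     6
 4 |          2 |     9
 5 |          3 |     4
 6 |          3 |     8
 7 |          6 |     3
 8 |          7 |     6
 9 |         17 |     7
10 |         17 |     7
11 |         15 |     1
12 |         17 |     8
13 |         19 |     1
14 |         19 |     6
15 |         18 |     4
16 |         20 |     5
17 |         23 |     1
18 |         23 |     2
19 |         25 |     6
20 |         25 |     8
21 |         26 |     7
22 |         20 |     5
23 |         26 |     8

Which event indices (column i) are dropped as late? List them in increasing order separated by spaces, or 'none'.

i=0 t=0 v=7: → [0,3); WM=0
i=1 t=1 v=3: → [0,4); WM=1
i=2 t=1 v=4: → [0,4); WM=1
i=3 t=1 v=6: → [0,4); WM=1
i=4 t=2 v=9: → [0,5); WM=2
i=5 t=3 v=4: → [0,6); WM=3
i=6 t=3 v=8: → [0,6); WM=3
i=7 t=6 v=3: → [6,9); WM=6
i=8 t=7 v=6: → [6,10); WM=7
i=9 t=17 v=7: → [17,20); WM=17
i=10 t=17 v=7: → [17,20); WM=17
i=11 t=15 v=1: → [15,20); WM=17
i=12 t=17 v=8: → [15,20); WM=17
i=13 t=19 v=1: → [15,22); WM=19
i=14 t=19 v=6: → [15,22); WM=19
i=15 t=18 v=4: → [15,22); WM=19
i=16 t=20 v=5: → [15,23); WM=20
i=17 t=23 v=1: → [23,26); WM=23
i=18 t=23 v=2: → [23,26); WM=23
i=19 t=25 v=6: → [23,28); WM=25
i=20 t=25 v=8: → [23,28); WM=25
i=21 t=26 v=7: → [23,29); WM=26
i=22 t=20 v=5: DROP (t<26-4); WM=26
i=23 t=26 v=8: → [23,29); WM=26

22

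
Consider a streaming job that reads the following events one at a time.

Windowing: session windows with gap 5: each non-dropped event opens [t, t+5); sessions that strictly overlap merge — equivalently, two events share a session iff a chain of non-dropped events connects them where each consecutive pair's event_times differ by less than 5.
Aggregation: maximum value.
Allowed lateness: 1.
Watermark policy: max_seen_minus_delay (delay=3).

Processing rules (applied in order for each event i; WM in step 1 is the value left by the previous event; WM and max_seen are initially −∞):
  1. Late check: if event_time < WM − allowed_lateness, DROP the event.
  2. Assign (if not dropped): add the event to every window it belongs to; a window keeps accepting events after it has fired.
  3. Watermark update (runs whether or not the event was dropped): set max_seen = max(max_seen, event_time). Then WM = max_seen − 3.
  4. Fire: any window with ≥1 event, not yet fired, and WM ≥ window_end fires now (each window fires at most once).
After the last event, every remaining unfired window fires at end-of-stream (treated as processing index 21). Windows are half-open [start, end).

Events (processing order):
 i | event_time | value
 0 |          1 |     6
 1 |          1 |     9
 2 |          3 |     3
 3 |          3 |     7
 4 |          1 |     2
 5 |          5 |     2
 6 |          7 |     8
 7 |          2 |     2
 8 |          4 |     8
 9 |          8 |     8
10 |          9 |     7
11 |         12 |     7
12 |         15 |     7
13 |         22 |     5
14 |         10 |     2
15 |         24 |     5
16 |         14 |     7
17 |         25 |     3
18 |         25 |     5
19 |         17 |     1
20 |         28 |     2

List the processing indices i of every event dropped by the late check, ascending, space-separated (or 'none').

7 14 16 19

i=0 t=1 v=6: → [1,6); WM=-2
i=1 t=1 v=9: → [1,6); WM=-2
i=2 t=3 v=3: → [1,8); WM=0
i=3 t=3 v=7: → [1,8); WM=0
i=4 t=1 v=2: → [1,8); WM=0
i=5 t=5 v=2: → [1,10); WM=2
i=6 t=7 v=8: → [1,12); WM=4
i=7 t=2 v=2: DROP (t<4-1); WM=4
i=8 t=4 v=8: → [1,12); WM=4
i=9 t=8 v=8: → [1,13); WM=5
i=10 t=9 v=7: → [1,14); WM=6
i=11 t=12 v=7: → [1,17); WM=9
i=12 t=15 v=7: → [1,20); WM=12
i=13 t=22 v=5: → [22,27); WM=19
i=14 t=10 v=2: DROP (t<19-1); WM=19
i=15 t=24 v=5: → [22,29); WM=21
i=16 t=14 v=7: DROP (t<21-1); WM=21
i=17 t=25 v=3: → [22,30); WM=22
i=18 t=25 v=5: → [22,30); WM=22
i=19 t=17 v=1: DROP (t<22-1); WM=22
i=20 t=28 v=2: → [22,33); WM=25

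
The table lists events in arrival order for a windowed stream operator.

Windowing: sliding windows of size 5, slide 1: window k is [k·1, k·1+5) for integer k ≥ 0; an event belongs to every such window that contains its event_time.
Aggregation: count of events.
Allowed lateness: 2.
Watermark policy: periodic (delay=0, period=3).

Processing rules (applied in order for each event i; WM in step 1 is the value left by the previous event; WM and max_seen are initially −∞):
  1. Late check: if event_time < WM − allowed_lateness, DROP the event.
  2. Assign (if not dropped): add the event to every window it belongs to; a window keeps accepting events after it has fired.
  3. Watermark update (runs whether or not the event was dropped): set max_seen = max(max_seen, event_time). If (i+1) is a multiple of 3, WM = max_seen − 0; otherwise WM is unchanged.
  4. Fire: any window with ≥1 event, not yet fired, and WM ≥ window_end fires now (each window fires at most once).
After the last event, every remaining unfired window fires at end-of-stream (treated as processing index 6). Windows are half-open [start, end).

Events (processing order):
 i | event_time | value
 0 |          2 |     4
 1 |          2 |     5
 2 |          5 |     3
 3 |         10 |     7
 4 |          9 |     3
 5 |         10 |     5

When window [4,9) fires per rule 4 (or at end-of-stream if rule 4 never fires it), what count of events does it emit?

i=0 t=2 v=4: → [2,7),[1,6),[0,5); WM=−∞
i=1 t=2 v=5: → [2,7),[1,6),[0,5); WM=−∞
i=2 t=5 v=3: → [5,10),[4,9),[3,8),[2,7),[1,6); WM=5; [0,5) fires=2
i=3 t=10 v=7: → [10,15),[9,14),[8,13),[7,12),[6,11); WM=5
i=4 t=9 v=3: → [9,14),[8,13),[7,12),[6,11),[5,10); WM=5
i=5 t=10 v=5: → [10,15),[9,14),[8,13),[7,12),[6,11); WM=10; [1,6) fires=3 [2,7) fires=3 [3,8) fires=1 [4,9) fires=1 [5,10) fires=2

1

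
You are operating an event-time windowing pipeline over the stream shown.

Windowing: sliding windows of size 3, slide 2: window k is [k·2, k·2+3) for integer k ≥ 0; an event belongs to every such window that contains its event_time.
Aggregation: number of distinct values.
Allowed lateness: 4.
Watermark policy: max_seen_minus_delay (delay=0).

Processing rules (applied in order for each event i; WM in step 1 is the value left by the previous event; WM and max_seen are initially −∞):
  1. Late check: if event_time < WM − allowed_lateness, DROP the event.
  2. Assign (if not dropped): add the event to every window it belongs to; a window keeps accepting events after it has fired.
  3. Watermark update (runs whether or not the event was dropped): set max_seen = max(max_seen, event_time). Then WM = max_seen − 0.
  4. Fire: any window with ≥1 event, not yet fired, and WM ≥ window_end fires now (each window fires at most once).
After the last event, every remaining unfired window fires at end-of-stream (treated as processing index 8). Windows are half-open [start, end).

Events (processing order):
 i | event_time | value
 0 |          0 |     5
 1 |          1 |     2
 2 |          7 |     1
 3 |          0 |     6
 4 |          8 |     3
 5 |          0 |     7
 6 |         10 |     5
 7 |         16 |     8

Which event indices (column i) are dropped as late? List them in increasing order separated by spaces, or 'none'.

3 5

i=0 t=0 v=5: → [0,3); WM=0
i=1 t=1 v=2: → [0,3); WM=1
i=2 t=7 v=1: → [6,9); WM=7; [0,3) fires=2
i=3 t=0 v=6: DROP (t<7-4); WM=7
i=4 t=8 v=3: → [8,11),[6,9); WM=8
i=5 t=0 v=7: DROP (t<8-4); WM=8
i=6 t=10 v=5: → [10,13),[8,11); WM=10; [6,9) fires=2
i=7 t=16 v=8: → [16,19),[14,17); WM=16; [8,11) fires=2 [10,13) fires=1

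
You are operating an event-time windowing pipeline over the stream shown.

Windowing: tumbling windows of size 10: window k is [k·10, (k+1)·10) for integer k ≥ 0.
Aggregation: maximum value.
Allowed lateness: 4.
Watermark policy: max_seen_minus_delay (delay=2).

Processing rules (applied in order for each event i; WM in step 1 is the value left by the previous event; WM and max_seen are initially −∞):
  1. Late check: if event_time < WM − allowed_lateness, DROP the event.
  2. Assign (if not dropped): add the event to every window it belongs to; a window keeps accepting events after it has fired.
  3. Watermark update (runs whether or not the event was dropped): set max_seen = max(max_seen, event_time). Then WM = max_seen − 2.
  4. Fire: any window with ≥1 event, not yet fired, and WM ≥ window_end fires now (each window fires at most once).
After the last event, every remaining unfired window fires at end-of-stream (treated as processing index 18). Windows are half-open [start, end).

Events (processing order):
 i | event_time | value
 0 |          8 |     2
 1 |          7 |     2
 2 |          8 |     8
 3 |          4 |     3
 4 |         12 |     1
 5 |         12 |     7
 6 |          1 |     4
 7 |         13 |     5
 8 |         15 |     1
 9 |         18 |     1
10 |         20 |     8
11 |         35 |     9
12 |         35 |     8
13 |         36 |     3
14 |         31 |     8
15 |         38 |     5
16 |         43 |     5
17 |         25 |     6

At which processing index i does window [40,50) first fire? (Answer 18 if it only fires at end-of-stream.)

18

i=0 t=8 v=2: → [0,10); WM=6
i=1 t=7 v=2: → [0,10); WM=6
i=2 t=8 v=8: → [0,10); WM=6
i=3 t=4 v=3: → [0,10); WM=6
i=4 t=12 v=1: → [10,20); WM=10; [0,10) fires=8
i=5 t=12 v=7: → [10,20); WM=10
i=6 t=1 v=4: DROP (t<10-4); WM=10
i=7 t=13 v=5: → [10,20); WM=11
i=8 t=15 v=1: → [10,20); WM=13
i=9 t=18 v=1: → [10,20); WM=16
i=10 t=20 v=8: → [20,30); WM=18
i=11 t=35 v=9: → [30,40); WM=33; [10,20) fires=7 [20,30) fires=8
i=12 t=35 v=8: → [30,40); WM=33
i=13 t=36 v=3: → [30,40); WM=34
i=14 t=31 v=8: → [30,40); WM=34
i=15 t=38 v=5: → [30,40); WM=36
i=16 t=43 v=5: → [40,50); WM=41; [30,40) fires=9
i=17 t=25 v=6: DROP (t<41-4); WM=41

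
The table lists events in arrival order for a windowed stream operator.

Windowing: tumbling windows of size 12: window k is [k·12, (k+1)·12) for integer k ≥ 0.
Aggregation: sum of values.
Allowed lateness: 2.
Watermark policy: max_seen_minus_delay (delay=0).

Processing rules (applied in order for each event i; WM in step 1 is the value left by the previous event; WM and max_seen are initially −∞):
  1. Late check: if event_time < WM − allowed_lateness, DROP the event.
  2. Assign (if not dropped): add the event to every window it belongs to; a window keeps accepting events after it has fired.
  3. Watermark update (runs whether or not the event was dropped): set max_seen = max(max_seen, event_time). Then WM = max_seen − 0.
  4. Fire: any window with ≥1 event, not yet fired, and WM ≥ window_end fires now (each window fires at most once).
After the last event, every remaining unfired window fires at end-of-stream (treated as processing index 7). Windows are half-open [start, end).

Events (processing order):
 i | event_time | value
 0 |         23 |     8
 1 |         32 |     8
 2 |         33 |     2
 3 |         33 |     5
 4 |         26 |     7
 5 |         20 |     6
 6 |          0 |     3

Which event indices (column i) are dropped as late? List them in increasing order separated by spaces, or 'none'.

4 5 6

i=0 t=23 v=8: → [12,24); WM=23
i=1 t=32 v=8: → [24,36); WM=32; [12,24) fires=8
i=2 t=33 v=2: → [24,36); WM=33
i=3 t=33 v=5: → [24,36); WM=33
i=4 t=26 v=7: DROP (t<33-2); WM=33
i=5 t=20 v=6: DROP (t<33-2); WM=33
i=6 t=0 v=3: DROP (t<33-2); WM=33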